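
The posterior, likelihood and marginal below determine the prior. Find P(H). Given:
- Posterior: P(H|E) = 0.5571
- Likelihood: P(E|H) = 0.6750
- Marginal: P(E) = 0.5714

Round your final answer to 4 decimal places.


From Bayes' theorem: P(H|E) = P(E|H) × P(H) / P(E)

Rearranging for P(H):
P(H) = P(H|E) × P(E) / P(E|H)
     = 0.5571 × 0.5714 / 0.6750
     = 0.31832694 / 0.6750
     = 0.4716


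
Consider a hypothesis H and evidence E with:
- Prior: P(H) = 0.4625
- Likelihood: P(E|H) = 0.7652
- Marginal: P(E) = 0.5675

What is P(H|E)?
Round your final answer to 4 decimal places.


Using Bayes' theorem:

P(H|E) = P(E|H) × P(H) / P(E)
       = 0.7652 × 0.4625 / 0.5675
       = 0.35390500 / 0.5675
       = 0.6236

The evidence strengthens our belief in H.
Prior: 0.4625 → Posterior: 0.6236


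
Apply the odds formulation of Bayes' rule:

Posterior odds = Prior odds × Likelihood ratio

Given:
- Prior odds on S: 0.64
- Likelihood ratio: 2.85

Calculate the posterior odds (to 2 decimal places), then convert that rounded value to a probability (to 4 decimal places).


Step 1: Calculate posterior odds
Posterior odds = Prior odds × LR
               = 0.64 × 2.85
               = 1.82

Step 2: Convert to probability
P(S|E) = Posterior odds / (1 + Posterior odds)
       = 1.82 / (1 + 1.82)
       = 1.82 / 2.82
       = 0.6454

The evidence increased P(S) from 0.3902 to 0.6454.


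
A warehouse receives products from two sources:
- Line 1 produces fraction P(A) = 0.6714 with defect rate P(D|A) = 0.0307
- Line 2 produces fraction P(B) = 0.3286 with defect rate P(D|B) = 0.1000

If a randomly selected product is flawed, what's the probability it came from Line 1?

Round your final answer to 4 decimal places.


Let A = from Line 1, D = flawed

Given:
- P(A) = 0.6714, P(B) = 0.3286
- P(D|A) = 0.0307, P(D|B) = 0.1000

Step 1: Find P(D)
P(D) = P(D|A)P(A) + P(D|B)P(B)
     = 0.0307 × 0.6714 + 0.1000 × 0.3286
     = 0.02061198 + 0.03286000
     = 0.05347198

Step 2: Apply Bayes' theorem
P(A|D) = P(D|A)P(A) / P(D)
       = 0.02061198 / 0.05347198
       = 0.3855


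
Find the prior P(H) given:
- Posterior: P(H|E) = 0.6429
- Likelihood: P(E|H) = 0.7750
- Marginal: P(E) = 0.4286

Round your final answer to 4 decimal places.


From Bayes' theorem: P(H|E) = P(E|H) × P(H) / P(E)

Rearranging for P(H):
P(H) = P(H|E) × P(E) / P(E|H)
     = 0.6429 × 0.4286 / 0.7750
     = 0.27554694 / 0.7750
     = 0.3555


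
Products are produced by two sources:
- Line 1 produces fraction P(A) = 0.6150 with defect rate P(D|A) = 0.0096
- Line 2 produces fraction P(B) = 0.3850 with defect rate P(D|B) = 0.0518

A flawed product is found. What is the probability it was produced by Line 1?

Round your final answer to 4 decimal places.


Let A = from Line 1, D = flawed

Given:
- P(A) = 0.6150, P(B) = 0.3850
- P(D|A) = 0.0096, P(D|B) = 0.0518

Step 1: Find P(D)
P(D) = P(D|A)P(A) + P(D|B)P(B)
     = 0.0096 × 0.6150 + 0.0518 × 0.3850
     = 0.00590400 + 0.01994300
     = 0.02584700

Step 2: Apply Bayes' theorem
P(A|D) = P(D|A)P(A) / P(D)
       = 0.00590400 / 0.02584700
       = 0.2284


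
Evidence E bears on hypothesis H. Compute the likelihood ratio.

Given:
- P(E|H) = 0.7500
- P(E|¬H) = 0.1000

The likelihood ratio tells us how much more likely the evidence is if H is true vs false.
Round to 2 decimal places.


Likelihood Ratio (LR) = P(E|H) / P(E|¬H)

LR = 0.7500 / 0.1000
   = 7.50

The evidence is 7.50 times more likely if H is true than if H is false.
LR > 1, so observing E raises the odds in favor of H.


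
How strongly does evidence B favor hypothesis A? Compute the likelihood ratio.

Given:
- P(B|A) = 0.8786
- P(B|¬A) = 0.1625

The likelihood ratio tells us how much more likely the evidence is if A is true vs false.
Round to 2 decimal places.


Likelihood Ratio (LR) = P(B|A) / P(B|¬A)

LR = 0.8786 / 0.1625
   = 5.41

The evidence is 5.41 times more likely if A is true than if A is false.
Because LR exceeds 1, B is evidence for A.


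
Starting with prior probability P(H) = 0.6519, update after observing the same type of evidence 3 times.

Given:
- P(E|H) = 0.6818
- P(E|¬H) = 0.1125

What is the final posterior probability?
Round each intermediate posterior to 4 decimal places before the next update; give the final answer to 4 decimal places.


Sequential Bayesian updating:

Initial prior: P(H) = 0.6519

Update 1:
  P(E) = 0.6818 × 0.6519 + 0.1125 × 0.3481 = 0.44446542 + 0.03916125 = 0.48362667
  P(H|E) = 0.44446542 / 0.48362667 = 0.9190

Update 2:
  P(E) = 0.6818 × 0.9190 + 0.1125 × 0.0810 = 0.62657420 + 0.00911250 = 0.63568670
  P(H|E) = 0.62657420 / 0.63568670 = 0.9857

Update 3:
  P(E) = 0.6818 × 0.9857 + 0.1125 × 0.0143 = 0.67205026 + 0.00160875 = 0.67365901
  P(H|E) = 0.67205026 / 0.67365901 = 0.9976

Final posterior: 0.9976


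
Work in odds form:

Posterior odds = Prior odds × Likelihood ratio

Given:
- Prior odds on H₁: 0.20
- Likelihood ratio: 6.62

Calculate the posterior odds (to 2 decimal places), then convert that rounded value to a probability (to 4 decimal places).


Step 1: Calculate posterior odds
Posterior odds = Prior odds × LR
               = 0.20 × 6.62
               = 1.32

Step 2: Convert to probability
P(H₁|E) = Posterior odds / (1 + Posterior odds)
       = 1.32 / (1 + 1.32)
       = 1.32 / 2.32
       = 0.5690

The evidence increased P(H₁) from 0.1667 to 0.5690.


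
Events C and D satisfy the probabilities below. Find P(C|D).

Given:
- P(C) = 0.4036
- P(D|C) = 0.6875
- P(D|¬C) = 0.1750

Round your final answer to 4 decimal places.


Bayes' theorem: P(C|D) = P(D|C) × P(C) / P(D)

Step 1: Calculate P(D) using law of total probability
P(D) = P(D|C)P(C) + P(D|¬C)P(¬C)
     = 0.6875 × 0.4036 + 0.1750 × 0.5964
     = 0.27747500 + 0.10437000
     = 0.38184500

Step 2: Apply Bayes' theorem
P(C|D) = P(D|C) × P(C) / P(D)
       = 0.27747500 / 0.38184500
       = 0.7267


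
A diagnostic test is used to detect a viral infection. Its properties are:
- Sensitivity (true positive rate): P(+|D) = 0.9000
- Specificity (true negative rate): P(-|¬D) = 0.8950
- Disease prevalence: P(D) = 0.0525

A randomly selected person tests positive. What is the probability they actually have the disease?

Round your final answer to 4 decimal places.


Let D = has disease, + = positive test

Given:
- P(D) = 0.0525 (prevalence)
- P(+|D) = 0.9000 (sensitivity)
- P(-|¬D) = 0.8950 (specificity)
- P(+|¬D) = 0.1050 (false positive rate = 1 - specificity)

Step 1: Find P(+)
P(+) = P(+|D)P(D) + P(+|¬D)P(¬D)
     = 0.9000 × 0.0525 + 0.1050 × 0.9475
     = 0.04725000 + 0.09948750
     = 0.14673750

Step 2: Apply Bayes' theorem for P(D|+)
P(D|+) = P(+|D)P(D) / P(+)
       = 0.04725000 / 0.14673750
       = 0.3220


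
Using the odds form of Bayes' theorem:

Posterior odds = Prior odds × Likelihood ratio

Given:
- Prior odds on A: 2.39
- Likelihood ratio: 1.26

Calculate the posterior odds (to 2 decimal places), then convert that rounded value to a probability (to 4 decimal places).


Step 1: Calculate posterior odds
Posterior odds = Prior odds × LR
               = 2.39 × 1.26
               = 3.01

Step 2: Convert to probability
P(A|E) = Posterior odds / (1 + Posterior odds)
       = 3.01 / (1 + 3.01)
       = 3.01 / 4.01
       = 0.7506

The evidence increased P(A) from 0.7050 to 0.7506.


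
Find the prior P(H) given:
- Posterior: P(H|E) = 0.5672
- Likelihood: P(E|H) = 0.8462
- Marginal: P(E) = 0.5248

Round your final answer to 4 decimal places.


From Bayes' theorem: P(H|E) = P(E|H) × P(H) / P(E)

Rearranging for P(H):
P(H) = P(H|E) × P(E) / P(E|H)
     = 0.5672 × 0.5248 / 0.8462
     = 0.29766656 / 0.8462
     = 0.3518


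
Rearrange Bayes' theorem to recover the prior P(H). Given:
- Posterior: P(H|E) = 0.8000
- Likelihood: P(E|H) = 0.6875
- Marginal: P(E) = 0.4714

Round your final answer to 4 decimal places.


From Bayes' theorem: P(H|E) = P(E|H) × P(H) / P(E)

Rearranging for P(H):
P(H) = P(H|E) × P(E) / P(E|H)
     = 0.8000 × 0.4714 / 0.6875
     = 0.37712000 / 0.6875
     = 0.5485


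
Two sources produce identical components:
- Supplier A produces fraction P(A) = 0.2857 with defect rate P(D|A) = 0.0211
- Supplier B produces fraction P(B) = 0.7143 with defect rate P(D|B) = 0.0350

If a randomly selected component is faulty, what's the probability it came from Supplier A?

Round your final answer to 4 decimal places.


Let A = from Supplier A, D = faulty

Given:
- P(A) = 0.2857, P(B) = 0.7143
- P(D|A) = 0.0211, P(D|B) = 0.0350

Step 1: Find P(D)
P(D) = P(D|A)P(A) + P(D|B)P(B)
     = 0.0211 × 0.2857 + 0.0350 × 0.7143
     = 0.00602827 + 0.02500050
     = 0.03102877

Step 2: Apply Bayes' theorem
P(A|D) = P(D|A)P(A) / P(D)
       = 0.00602827 / 0.03102877
       = 0.1943


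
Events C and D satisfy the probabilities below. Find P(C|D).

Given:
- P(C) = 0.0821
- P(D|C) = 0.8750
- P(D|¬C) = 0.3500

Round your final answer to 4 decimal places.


Bayes' theorem: P(C|D) = P(D|C) × P(C) / P(D)

Step 1: Calculate P(D) using law of total probability
P(D) = P(D|C)P(C) + P(D|¬C)P(¬C)
     = 0.8750 × 0.0821 + 0.3500 × 0.9179
     = 0.07183750 + 0.32126500
     = 0.39310250

Step 2: Apply Bayes' theorem
P(C|D) = P(D|C) × P(C) / P(D)
       = 0.07183750 / 0.39310250
       = 0.1827


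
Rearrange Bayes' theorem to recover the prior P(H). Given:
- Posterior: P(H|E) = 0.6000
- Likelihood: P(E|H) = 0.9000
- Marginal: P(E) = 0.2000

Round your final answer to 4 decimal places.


From Bayes' theorem: P(H|E) = P(E|H) × P(H) / P(E)

Rearranging for P(H):
P(H) = P(H|E) × P(E) / P(E|H)
     = 0.6000 × 0.2000 / 0.9000
     = 0.12000000 / 0.9000
     = 0.1333


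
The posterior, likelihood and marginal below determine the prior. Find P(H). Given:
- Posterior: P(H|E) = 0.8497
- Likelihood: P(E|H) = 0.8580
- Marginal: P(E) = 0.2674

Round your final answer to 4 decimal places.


From Bayes' theorem: P(H|E) = P(E|H) × P(H) / P(E)

Rearranging for P(H):
P(H) = P(H|E) × P(E) / P(E|H)
     = 0.8497 × 0.2674 / 0.8580
     = 0.22720978 / 0.8580
     = 0.2648


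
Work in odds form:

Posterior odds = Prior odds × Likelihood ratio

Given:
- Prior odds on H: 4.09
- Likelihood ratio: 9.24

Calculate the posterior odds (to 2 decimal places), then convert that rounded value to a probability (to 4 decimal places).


Step 1: Calculate posterior odds
Posterior odds = Prior odds × LR
               = 4.09 × 9.24
               = 37.79

Step 2: Convert to probability
P(H|E) = Posterior odds / (1 + Posterior odds)
       = 37.79 / (1 + 37.79)
       = 37.79 / 38.79
       = 0.9742

The evidence increased P(H) from 0.8035 to 0.9742.


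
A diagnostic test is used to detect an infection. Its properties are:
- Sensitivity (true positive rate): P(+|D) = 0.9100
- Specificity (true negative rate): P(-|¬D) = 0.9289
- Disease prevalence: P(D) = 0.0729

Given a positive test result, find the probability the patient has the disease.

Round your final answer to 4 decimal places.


Let D = has disease, + = positive test

Given:
- P(D) = 0.0729 (prevalence)
- P(+|D) = 0.9100 (sensitivity)
- P(-|¬D) = 0.9289 (specificity)
- P(+|¬D) = 0.0711 (false positive rate = 1 - specificity)

Step 1: Find P(+)
P(+) = P(+|D)P(D) + P(+|¬D)P(¬D)
     = 0.9100 × 0.0729 + 0.0711 × 0.9271
     = 0.06633900 + 0.06591681
     = 0.13225581

Step 2: Apply Bayes' theorem for P(D|+)
P(D|+) = P(+|D)P(D) / P(+)
       = 0.06633900 / 0.13225581
       = 0.5016


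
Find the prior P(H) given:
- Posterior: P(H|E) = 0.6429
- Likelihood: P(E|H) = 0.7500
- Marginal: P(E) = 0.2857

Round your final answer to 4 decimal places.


From Bayes' theorem: P(H|E) = P(E|H) × P(H) / P(E)

Rearranging for P(H):
P(H) = P(H|E) × P(E) / P(E|H)
     = 0.6429 × 0.2857 / 0.7500
     = 0.18367653 / 0.7500
     = 0.2449


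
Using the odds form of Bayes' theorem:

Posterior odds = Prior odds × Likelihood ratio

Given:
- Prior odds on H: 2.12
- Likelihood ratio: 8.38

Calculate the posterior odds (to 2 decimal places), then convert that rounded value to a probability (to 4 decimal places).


Step 1: Calculate posterior odds
Posterior odds = Prior odds × LR
               = 2.12 × 8.38
               = 17.77

Step 2: Convert to probability
P(H|E) = Posterior odds / (1 + Posterior odds)
       = 17.77 / (1 + 17.77)
       = 17.77 / 18.77
       = 0.9467

The evidence increased P(H) from 0.6795 to 0.9467.


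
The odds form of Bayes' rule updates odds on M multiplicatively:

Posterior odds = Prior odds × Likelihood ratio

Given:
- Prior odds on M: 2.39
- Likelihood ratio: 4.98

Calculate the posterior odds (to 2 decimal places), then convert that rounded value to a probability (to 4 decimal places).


Step 1: Calculate posterior odds
Posterior odds = Prior odds × LR
               = 2.39 × 4.98
               = 11.90

Step 2: Convert to probability
P(M|E) = Posterior odds / (1 + Posterior odds)
       = 11.90 / (1 + 11.90)
       = 11.90 / 12.90
       = 0.9225

The evidence increased P(M) from 0.7050 to 0.9225.


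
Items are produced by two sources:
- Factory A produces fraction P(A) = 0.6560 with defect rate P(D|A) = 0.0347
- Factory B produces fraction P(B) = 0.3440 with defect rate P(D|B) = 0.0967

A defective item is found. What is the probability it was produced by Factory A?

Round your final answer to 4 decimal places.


Let A = from Factory A, D = defective

Given:
- P(A) = 0.6560, P(B) = 0.3440
- P(D|A) = 0.0347, P(D|B) = 0.0967

Step 1: Find P(D)
P(D) = P(D|A)P(A) + P(D|B)P(B)
     = 0.0347 × 0.6560 + 0.0967 × 0.3440
     = 0.02276320 + 0.03326480
     = 0.05602800

Step 2: Apply Bayes' theorem
P(A|D) = P(D|A)P(A) / P(D)
       = 0.02276320 / 0.05602800
       = 0.4063


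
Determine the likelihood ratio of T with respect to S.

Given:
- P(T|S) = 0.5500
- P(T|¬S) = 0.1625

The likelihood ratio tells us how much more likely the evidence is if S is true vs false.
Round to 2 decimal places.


Likelihood Ratio (LR) = P(T|S) / P(T|¬S)

LR = 0.5500 / 0.1625
   = 3.38

The evidence is 3.38 times more likely if S is true than if S is false.
LR > 1, so observing T raises the odds in favor of S.


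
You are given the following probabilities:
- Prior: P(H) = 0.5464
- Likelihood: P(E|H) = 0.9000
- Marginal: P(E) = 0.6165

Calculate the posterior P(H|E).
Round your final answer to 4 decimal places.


Using Bayes' theorem:

P(H|E) = P(E|H) × P(H) / P(E)
       = 0.9000 × 0.5464 / 0.6165
       = 0.49176000 / 0.6165
       = 0.7977

The evidence strengthens our belief in H.
Prior: 0.5464 → Posterior: 0.7977


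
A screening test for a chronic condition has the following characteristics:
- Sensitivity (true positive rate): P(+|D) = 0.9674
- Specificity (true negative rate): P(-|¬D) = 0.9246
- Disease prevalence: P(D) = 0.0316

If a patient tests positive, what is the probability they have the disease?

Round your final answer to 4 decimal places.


Let D = has disease, + = positive test

Given:
- P(D) = 0.0316 (prevalence)
- P(+|D) = 0.9674 (sensitivity)
- P(-|¬D) = 0.9246 (specificity)
- P(+|¬D) = 0.0754 (false positive rate = 1 - specificity)

Step 1: Find P(+)
P(+) = P(+|D)P(D) + P(+|¬D)P(¬D)
     = 0.9674 × 0.0316 + 0.0754 × 0.9684
     = 0.03056984 + 0.07301736
     = 0.10358720

Step 2: Apply Bayes' theorem for P(D|+)
P(D|+) = P(+|D)P(D) / P(+)
       = 0.03056984 / 0.10358720
       = 0.2951


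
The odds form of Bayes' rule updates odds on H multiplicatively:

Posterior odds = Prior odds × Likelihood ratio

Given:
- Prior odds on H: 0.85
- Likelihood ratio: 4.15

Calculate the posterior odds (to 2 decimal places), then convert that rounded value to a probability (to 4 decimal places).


Step 1: Calculate posterior odds
Posterior odds = Prior odds × LR
               = 0.85 × 4.15
               = 3.53

Step 2: Convert to probability
P(H|E) = Posterior odds / (1 + Posterior odds)
       = 3.53 / (1 + 3.53)
       = 3.53 / 4.53
       = 0.7792

The evidence increased P(H) from 0.4595 to 0.7792.


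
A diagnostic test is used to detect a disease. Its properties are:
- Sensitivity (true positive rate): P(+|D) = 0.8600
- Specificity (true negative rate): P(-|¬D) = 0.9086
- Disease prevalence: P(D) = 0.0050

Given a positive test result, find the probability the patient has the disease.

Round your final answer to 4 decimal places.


Let D = has disease, + = positive test

Given:
- P(D) = 0.0050 (prevalence)
- P(+|D) = 0.8600 (sensitivity)
- P(-|¬D) = 0.9086 (specificity)
- P(+|¬D) = 0.0914 (false positive rate = 1 - specificity)

Step 1: Find P(+)
P(+) = P(+|D)P(D) + P(+|¬D)P(¬D)
     = 0.8600 × 0.0050 + 0.0914 × 0.9950
     = 0.00430000 + 0.09094300
     = 0.09524300

Step 2: Apply Bayes' theorem for P(D|+)
P(D|+) = P(+|D)P(D) / P(+)
       = 0.00430000 / 0.09524300
       = 0.0451


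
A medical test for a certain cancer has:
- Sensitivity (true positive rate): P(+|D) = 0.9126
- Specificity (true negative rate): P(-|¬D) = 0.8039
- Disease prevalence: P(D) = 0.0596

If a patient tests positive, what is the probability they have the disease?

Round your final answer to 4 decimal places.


Let D = has disease, + = positive test

Given:
- P(D) = 0.0596 (prevalence)
- P(+|D) = 0.9126 (sensitivity)
- P(-|¬D) = 0.8039 (specificity)
- P(+|¬D) = 0.1961 (false positive rate = 1 - specificity)

Step 1: Find P(+)
P(+) = P(+|D)P(D) + P(+|¬D)P(¬D)
     = 0.9126 × 0.0596 + 0.1961 × 0.9404
     = 0.05439096 + 0.18441244
     = 0.23880340

Step 2: Apply Bayes' theorem for P(D|+)
P(D|+) = P(+|D)P(D) / P(+)
       = 0.05439096 / 0.23880340
       = 0.2278


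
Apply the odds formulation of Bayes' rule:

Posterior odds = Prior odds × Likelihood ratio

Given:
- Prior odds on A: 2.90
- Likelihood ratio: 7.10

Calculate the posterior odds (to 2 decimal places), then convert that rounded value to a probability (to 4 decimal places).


Step 1: Calculate posterior odds
Posterior odds = Prior odds × LR
               = 2.90 × 7.10
               = 20.59

Step 2: Convert to probability
P(A|E) = Posterior odds / (1 + Posterior odds)
       = 20.59 / (1 + 20.59)
       = 20.59 / 21.59
       = 0.9537

The evidence increased P(A) from 0.7436 to 0.9537.


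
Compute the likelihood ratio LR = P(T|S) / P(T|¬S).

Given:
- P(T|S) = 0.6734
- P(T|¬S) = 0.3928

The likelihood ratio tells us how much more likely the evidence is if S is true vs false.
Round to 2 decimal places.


Likelihood Ratio (LR) = P(T|S) / P(T|¬S)

LR = 0.6734 / 0.3928
   = 1.71

The evidence is 1.71 times more likely if S is true than if S is false.
LR > 1, so observing T raises the odds in favor of S.


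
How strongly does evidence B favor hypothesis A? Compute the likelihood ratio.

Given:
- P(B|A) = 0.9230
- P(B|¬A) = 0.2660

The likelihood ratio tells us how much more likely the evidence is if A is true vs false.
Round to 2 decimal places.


Likelihood Ratio (LR) = P(B|A) / P(B|¬A)

LR = 0.9230 / 0.2660
   = 3.47

The evidence is 3.47 times more likely if A is true than if A is false.
Since LR > 1, the evidence supports A over ¬A.


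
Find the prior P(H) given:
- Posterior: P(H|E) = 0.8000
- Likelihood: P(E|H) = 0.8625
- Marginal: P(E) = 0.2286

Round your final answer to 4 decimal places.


From Bayes' theorem: P(H|E) = P(E|H) × P(H) / P(E)

Rearranging for P(H):
P(H) = P(H|E) × P(E) / P(E|H)
     = 0.8000 × 0.2286 / 0.8625
     = 0.18288000 / 0.8625
     = 0.2120


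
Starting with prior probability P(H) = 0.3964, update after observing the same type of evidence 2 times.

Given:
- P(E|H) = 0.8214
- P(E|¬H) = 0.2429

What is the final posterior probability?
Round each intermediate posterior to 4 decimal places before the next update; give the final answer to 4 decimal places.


Sequential Bayesian updating:

Initial prior: P(H) = 0.3964

Update 1:
  P(E) = 0.8214 × 0.3964 + 0.2429 × 0.6036 = 0.32560296 + 0.14661444 = 0.47221740
  P(H|E) = 0.32560296 / 0.47221740 = 0.6895

Update 2:
  P(E) = 0.8214 × 0.6895 + 0.2429 × 0.3105 = 0.56635530 + 0.07542045 = 0.64177575
  P(H|E) = 0.56635530 / 0.64177575 = 0.8825

Final posterior: 0.8825


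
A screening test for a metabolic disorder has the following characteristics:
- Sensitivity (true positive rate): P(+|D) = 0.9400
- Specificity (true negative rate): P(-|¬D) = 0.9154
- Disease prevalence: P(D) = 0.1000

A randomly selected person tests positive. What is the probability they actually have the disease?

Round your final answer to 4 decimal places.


Let D = has disease, + = positive test

Given:
- P(D) = 0.1000 (prevalence)
- P(+|D) = 0.9400 (sensitivity)
- P(-|¬D) = 0.9154 (specificity)
- P(+|¬D) = 0.0846 (false positive rate = 1 - specificity)

Step 1: Find P(+)
P(+) = P(+|D)P(D) + P(+|¬D)P(¬D)
     = 0.9400 × 0.1000 + 0.0846 × 0.9000
     = 0.09400000 + 0.07614000
     = 0.17014000

Step 2: Apply Bayes' theorem for P(D|+)
P(D|+) = P(+|D)P(D) / P(+)
       = 0.09400000 / 0.17014000
       = 0.5525


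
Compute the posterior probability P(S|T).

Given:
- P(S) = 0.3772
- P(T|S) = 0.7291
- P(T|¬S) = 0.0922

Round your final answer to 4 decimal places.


Bayes' theorem: P(S|T) = P(T|S) × P(S) / P(T)

Step 1: Calculate P(T) using law of total probability
P(T) = P(T|S)P(S) + P(T|¬S)P(¬S)
     = 0.7291 × 0.3772 + 0.0922 × 0.6228
     = 0.27501652 + 0.05742216
     = 0.33243868

Step 2: Apply Bayes' theorem
P(S|T) = P(T|S) × P(S) / P(T)
       = 0.27501652 / 0.33243868
       = 0.8273


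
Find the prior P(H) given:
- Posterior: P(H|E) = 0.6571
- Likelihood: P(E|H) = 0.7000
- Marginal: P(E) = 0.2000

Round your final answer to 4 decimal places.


From Bayes' theorem: P(H|E) = P(E|H) × P(H) / P(E)

Rearranging for P(H):
P(H) = P(H|E) × P(E) / P(E|H)
     = 0.6571 × 0.2000 / 0.7000
     = 0.13142000 / 0.7000
     = 0.1877


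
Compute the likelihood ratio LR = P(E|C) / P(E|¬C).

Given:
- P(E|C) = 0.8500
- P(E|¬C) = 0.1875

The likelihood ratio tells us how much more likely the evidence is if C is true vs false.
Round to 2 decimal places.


Likelihood Ratio (LR) = P(E|C) / P(E|¬C)

LR = 0.8500 / 0.1875
   = 4.53

The evidence is 4.53 times more likely if C is true than if C is false.
Because LR exceeds 1, E is evidence for C.


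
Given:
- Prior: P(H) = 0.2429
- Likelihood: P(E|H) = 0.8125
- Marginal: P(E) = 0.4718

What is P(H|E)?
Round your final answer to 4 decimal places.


Using Bayes' theorem:

P(H|E) = P(E|H) × P(H) / P(E)
       = 0.8125 × 0.2429 / 0.4718
       = 0.19735625 / 0.4718
       = 0.4183

The evidence strengthens our belief in H.
Prior: 0.2429 → Posterior: 0.4183


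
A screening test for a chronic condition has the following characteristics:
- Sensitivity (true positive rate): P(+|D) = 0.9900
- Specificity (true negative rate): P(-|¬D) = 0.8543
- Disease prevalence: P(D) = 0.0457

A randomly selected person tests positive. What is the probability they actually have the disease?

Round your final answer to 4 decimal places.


Let D = has disease, + = positive test

Given:
- P(D) = 0.0457 (prevalence)
- P(+|D) = 0.9900 (sensitivity)
- P(-|¬D) = 0.8543 (specificity)
- P(+|¬D) = 0.1457 (false positive rate = 1 - specificity)

Step 1: Find P(+)
P(+) = P(+|D)P(D) + P(+|¬D)P(¬D)
     = 0.9900 × 0.0457 + 0.1457 × 0.9543
     = 0.04524300 + 0.13904151
     = 0.18428451

Step 2: Apply Bayes' theorem for P(D|+)
P(D|+) = P(+|D)P(D) / P(+)
       = 0.04524300 / 0.18428451
       = 0.2455


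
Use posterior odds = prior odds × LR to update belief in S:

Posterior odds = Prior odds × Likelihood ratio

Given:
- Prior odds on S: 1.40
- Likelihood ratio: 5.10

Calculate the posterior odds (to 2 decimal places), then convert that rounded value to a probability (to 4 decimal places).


Step 1: Calculate posterior odds
Posterior odds = Prior odds × LR
               = 1.40 × 5.10
               = 7.14

Step 2: Convert to probability
P(S|E) = Posterior odds / (1 + Posterior odds)
       = 7.14 / (1 + 7.14)
       = 7.14 / 8.14
       = 0.8771

The evidence increased P(S) from 0.5833 to 0.8771.


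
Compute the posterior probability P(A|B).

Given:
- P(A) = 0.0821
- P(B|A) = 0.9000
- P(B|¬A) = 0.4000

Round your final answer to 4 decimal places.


Bayes' theorem: P(A|B) = P(B|A) × P(A) / P(B)

Step 1: Calculate P(B) using law of total probability
P(B) = P(B|A)P(A) + P(B|¬A)P(¬A)
     = 0.9000 × 0.0821 + 0.4000 × 0.9179
     = 0.07389000 + 0.36716000
     = 0.44105000

Step 2: Apply Bayes' theorem
P(A|B) = P(B|A) × P(A) / P(B)
       = 0.07389000 / 0.44105000
       = 0.1675


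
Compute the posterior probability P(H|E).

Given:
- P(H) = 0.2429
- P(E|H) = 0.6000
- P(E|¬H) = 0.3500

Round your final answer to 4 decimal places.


Bayes' theorem: P(H|E) = P(E|H) × P(H) / P(E)

Step 1: Calculate P(E) using law of total probability
P(E) = P(E|H)P(H) + P(E|¬H)P(¬H)
     = 0.6000 × 0.2429 + 0.3500 × 0.7571
     = 0.14574000 + 0.26498500
     = 0.41072500

Step 2: Apply Bayes' theorem
P(H|E) = P(E|H) × P(H) / P(E)
       = 0.14574000 / 0.41072500
       = 0.3548


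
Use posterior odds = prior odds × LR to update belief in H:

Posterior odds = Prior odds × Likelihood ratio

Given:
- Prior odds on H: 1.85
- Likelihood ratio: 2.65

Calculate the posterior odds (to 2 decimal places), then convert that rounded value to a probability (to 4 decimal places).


Step 1: Calculate posterior odds
Posterior odds = Prior odds × LR
               = 1.85 × 2.65
               = 4.90

Step 2: Convert to probability
P(H|E) = Posterior odds / (1 + Posterior odds)
       = 4.90 / (1 + 4.90)
       = 4.90 / 5.90
       = 0.8305

The evidence increased P(H) from 0.6491 to 0.8305.


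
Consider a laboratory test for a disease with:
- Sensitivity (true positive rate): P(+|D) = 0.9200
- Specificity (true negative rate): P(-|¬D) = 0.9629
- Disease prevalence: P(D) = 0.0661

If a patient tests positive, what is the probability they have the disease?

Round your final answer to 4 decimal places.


Let D = has disease, + = positive test

Given:
- P(D) = 0.0661 (prevalence)
- P(+|D) = 0.9200 (sensitivity)
- P(-|¬D) = 0.9629 (specificity)
- P(+|¬D) = 0.0371 (false positive rate = 1 - specificity)

Step 1: Find P(+)
P(+) = P(+|D)P(D) + P(+|¬D)P(¬D)
     = 0.9200 × 0.0661 + 0.0371 × 0.9339
     = 0.06081200 + 0.03464769
     = 0.09545969

Step 2: Apply Bayes' theorem for P(D|+)
P(D|+) = P(+|D)P(D) / P(+)
       = 0.06081200 / 0.09545969
       = 0.6370


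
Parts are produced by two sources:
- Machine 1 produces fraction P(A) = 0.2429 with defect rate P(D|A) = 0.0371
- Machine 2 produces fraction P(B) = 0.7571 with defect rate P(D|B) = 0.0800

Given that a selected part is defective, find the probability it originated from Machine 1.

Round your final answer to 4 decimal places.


Let A = from Machine 1, D = defective

Given:
- P(A) = 0.2429, P(B) = 0.7571
- P(D|A) = 0.0371, P(D|B) = 0.0800

Step 1: Find P(D)
P(D) = P(D|A)P(A) + P(D|B)P(B)
     = 0.0371 × 0.2429 + 0.0800 × 0.7571
     = 0.00901159 + 0.06056800
     = 0.06957959

Step 2: Apply Bayes' theorem
P(A|D) = P(D|A)P(A) / P(D)
       = 0.00901159 / 0.06957959
       = 0.1295


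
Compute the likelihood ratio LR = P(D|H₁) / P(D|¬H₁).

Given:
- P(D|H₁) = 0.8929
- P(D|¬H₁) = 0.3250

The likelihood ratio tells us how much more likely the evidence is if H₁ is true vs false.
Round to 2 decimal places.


Likelihood Ratio (LR) = P(D|H₁) / P(D|¬H₁)

LR = 0.8929 / 0.3250
   = 2.75

The evidence is 2.75 times more likely if H₁ is true than if H₁ is false.
Because LR exceeds 1, D is evidence for H₁.


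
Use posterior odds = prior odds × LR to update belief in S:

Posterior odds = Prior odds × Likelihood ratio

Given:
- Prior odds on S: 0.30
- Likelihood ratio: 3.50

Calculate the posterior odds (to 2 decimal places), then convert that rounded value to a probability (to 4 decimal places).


Step 1: Calculate posterior odds
Posterior odds = Prior odds × LR
               = 0.30 × 3.50
               = 1.05

Step 2: Convert to probability
P(S|E) = Posterior odds / (1 + Posterior odds)
       = 1.05 / (1 + 1.05)
       = 1.05 / 2.05
       = 0.5122

The evidence increased P(S) from 0.2308 to 0.5122.


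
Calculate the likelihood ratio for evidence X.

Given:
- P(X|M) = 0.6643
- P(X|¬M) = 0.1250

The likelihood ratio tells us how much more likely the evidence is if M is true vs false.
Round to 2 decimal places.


Likelihood Ratio (LR) = P(X|M) / P(X|¬M)

LR = 0.6643 / 0.1250
   = 5.31

The evidence is 5.31 times more likely if M is true than if M is false.
Since LR > 1, the evidence supports M over ¬M.


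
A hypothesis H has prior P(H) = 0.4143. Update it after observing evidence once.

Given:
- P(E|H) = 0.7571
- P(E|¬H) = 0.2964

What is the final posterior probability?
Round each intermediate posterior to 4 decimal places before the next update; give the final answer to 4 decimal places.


Sequential Bayesian updating:

Initial prior: P(H) = 0.4143

Update 1:
  P(E) = 0.7571 × 0.4143 + 0.2964 × 0.5857 = 0.31366653 + 0.17360148 = 0.48726801
  P(H|E) = 0.31366653 / 0.48726801 = 0.6437

Final posterior: 0.6437


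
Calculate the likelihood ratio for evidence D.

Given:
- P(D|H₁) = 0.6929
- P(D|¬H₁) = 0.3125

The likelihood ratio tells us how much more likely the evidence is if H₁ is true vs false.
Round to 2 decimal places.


Likelihood Ratio (LR) = P(D|H₁) / P(D|¬H₁)

LR = 0.6929 / 0.3125
   = 2.22

The evidence is 2.22 times more likely if H₁ is true than if H₁ is false.
LR > 1, so observing D raises the odds in favor of H₁.


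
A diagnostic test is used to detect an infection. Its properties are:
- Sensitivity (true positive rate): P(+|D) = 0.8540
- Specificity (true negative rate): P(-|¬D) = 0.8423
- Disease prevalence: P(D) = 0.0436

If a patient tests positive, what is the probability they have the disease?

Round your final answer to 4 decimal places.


Let D = has disease, + = positive test

Given:
- P(D) = 0.0436 (prevalence)
- P(+|D) = 0.8540 (sensitivity)
- P(-|¬D) = 0.8423 (specificity)
- P(+|¬D) = 0.1577 (false positive rate = 1 - specificity)

Step 1: Find P(+)
P(+) = P(+|D)P(D) + P(+|¬D)P(¬D)
     = 0.8540 × 0.0436 + 0.1577 × 0.9564
     = 0.03723440 + 0.15082428
     = 0.18805868

Step 2: Apply Bayes' theorem for P(D|+)
P(D|+) = P(+|D)P(D) / P(+)
       = 0.03723440 / 0.18805868
       = 0.1980


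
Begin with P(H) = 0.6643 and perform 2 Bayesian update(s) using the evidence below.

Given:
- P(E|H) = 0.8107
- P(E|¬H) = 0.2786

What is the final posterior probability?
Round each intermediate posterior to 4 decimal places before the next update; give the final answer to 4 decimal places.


Sequential Bayesian updating:

Initial prior: P(H) = 0.6643

Update 1:
  P(E) = 0.8107 × 0.6643 + 0.2786 × 0.3357 = 0.53854801 + 0.09352602 = 0.63207403
  P(H|E) = 0.53854801 / 0.63207403 = 0.8520

Update 2:
  P(E) = 0.8107 × 0.8520 + 0.2786 × 0.1480 = 0.69071640 + 0.04123280 = 0.73194920
  P(H|E) = 0.69071640 / 0.73194920 = 0.9437

Final posterior: 0.9437


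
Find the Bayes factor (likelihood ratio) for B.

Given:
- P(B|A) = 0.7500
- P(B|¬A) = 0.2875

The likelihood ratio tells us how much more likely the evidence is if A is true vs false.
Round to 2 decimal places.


Likelihood Ratio (LR) = P(B|A) / P(B|¬A)

LR = 0.7500 / 0.2875
   = 2.61

The evidence is 2.61 times more likely if A is true than if A is false.
Since LR > 1, the evidence supports A over ¬A.


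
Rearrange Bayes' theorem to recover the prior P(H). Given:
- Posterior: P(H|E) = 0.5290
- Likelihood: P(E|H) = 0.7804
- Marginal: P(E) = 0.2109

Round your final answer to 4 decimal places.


From Bayes' theorem: P(H|E) = P(E|H) × P(H) / P(E)

Rearranging for P(H):
P(H) = P(H|E) × P(E) / P(E|H)
     = 0.5290 × 0.2109 / 0.7804
     = 0.11156610 / 0.7804
     = 0.1430


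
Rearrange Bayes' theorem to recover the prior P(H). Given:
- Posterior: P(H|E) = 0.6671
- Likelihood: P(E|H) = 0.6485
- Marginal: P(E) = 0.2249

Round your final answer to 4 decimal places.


From Bayes' theorem: P(H|E) = P(E|H) × P(H) / P(E)

Rearranging for P(H):
P(H) = P(H|E) × P(E) / P(E|H)
     = 0.6671 × 0.2249 / 0.6485
     = 0.15003079 / 0.6485
     = 0.2314


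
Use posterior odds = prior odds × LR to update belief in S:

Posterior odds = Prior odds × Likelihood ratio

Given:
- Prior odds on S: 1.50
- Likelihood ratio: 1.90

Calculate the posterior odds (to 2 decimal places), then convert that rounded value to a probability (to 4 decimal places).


Step 1: Calculate posterior odds
Posterior odds = Prior odds × LR
               = 1.50 × 1.90
               = 2.85

Step 2: Convert to probability
P(S|E) = Posterior odds / (1 + Posterior odds)
       = 2.85 / (1 + 2.85)
       = 2.85 / 3.85
       = 0.7403

The evidence increased P(S) from 0.6000 to 0.7403.


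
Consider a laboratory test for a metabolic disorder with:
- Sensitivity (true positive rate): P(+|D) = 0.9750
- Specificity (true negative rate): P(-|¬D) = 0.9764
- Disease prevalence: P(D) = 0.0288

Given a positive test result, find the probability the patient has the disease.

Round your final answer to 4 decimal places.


Let D = has disease, + = positive test

Given:
- P(D) = 0.0288 (prevalence)
- P(+|D) = 0.9750 (sensitivity)
- P(-|¬D) = 0.9764 (specificity)
- P(+|¬D) = 0.0236 (false positive rate = 1 - specificity)

Step 1: Find P(+)
P(+) = P(+|D)P(D) + P(+|¬D)P(¬D)
     = 0.9750 × 0.0288 + 0.0236 × 0.9712
     = 0.02808000 + 0.02292032
     = 0.05100032

Step 2: Apply Bayes' theorem for P(D|+)
P(D|+) = P(+|D)P(D) / P(+)
       = 0.02808000 / 0.05100032
       = 0.5506


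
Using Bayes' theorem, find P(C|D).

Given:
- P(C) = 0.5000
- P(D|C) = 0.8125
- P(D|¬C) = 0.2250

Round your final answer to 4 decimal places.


Bayes' theorem: P(C|D) = P(D|C) × P(C) / P(D)

Step 1: Calculate P(D) using law of total probability
P(D) = P(D|C)P(C) + P(D|¬C)P(¬C)
     = 0.8125 × 0.5000 + 0.2250 × 0.5000
     = 0.40625000 + 0.11250000
     = 0.51875000

Step 2: Apply Bayes' theorem
P(C|D) = P(D|C) × P(C) / P(D)
       = 0.40625000 / 0.51875000
       = 0.7831


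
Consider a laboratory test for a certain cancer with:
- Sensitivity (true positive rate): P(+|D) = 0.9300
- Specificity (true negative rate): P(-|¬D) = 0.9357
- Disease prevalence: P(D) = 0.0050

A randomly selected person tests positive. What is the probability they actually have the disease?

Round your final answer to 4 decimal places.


Let D = has disease, + = positive test

Given:
- P(D) = 0.0050 (prevalence)
- P(+|D) = 0.9300 (sensitivity)
- P(-|¬D) = 0.9357 (specificity)
- P(+|¬D) = 0.0643 (false positive rate = 1 - specificity)

Step 1: Find P(+)
P(+) = P(+|D)P(D) + P(+|¬D)P(¬D)
     = 0.9300 × 0.0050 + 0.0643 × 0.9950
     = 0.00465000 + 0.06397850
     = 0.06862850

Step 2: Apply Bayes' theorem for P(D|+)
P(D|+) = P(+|D)P(D) / P(+)
       = 0.00465000 / 0.06862850
       = 0.0678


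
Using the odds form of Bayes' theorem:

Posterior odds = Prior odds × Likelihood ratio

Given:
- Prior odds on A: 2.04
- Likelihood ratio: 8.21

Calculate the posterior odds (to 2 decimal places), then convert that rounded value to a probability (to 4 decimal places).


Step 1: Calculate posterior odds
Posterior odds = Prior odds × LR
               = 2.04 × 8.21
               = 16.75

Step 2: Convert to probability
P(A|E) = Posterior odds / (1 + Posterior odds)
       = 16.75 / (1 + 16.75)
       = 16.75 / 17.75
       = 0.9437

The evidence increased P(A) from 0.6711 to 0.9437.


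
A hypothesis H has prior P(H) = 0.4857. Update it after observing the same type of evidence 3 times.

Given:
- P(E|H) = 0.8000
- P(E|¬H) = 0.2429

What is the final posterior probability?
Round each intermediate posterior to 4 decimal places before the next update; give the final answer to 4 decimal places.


Sequential Bayesian updating:

Initial prior: P(H) = 0.4857

Update 1:
  P(E) = 0.8000 × 0.4857 + 0.2429 × 0.5143 = 0.38856000 + 0.12492347 = 0.51348347
  P(H|E) = 0.38856000 / 0.51348347 = 0.7567

Update 2:
  P(E) = 0.8000 × 0.7567 + 0.2429 × 0.2433 = 0.60536000 + 0.05909757 = 0.66445757
  P(H|E) = 0.60536000 / 0.66445757 = 0.9111

Update 3:
  P(E) = 0.8000 × 0.9111 + 0.2429 × 0.0889 = 0.72888000 + 0.02159381 = 0.75047381
  P(H|E) = 0.72888000 / 0.75047381 = 0.9712

Final posterior: 0.9712


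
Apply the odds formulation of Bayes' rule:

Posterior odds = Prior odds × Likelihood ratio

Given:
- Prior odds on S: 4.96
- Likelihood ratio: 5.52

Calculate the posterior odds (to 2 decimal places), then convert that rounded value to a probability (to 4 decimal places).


Step 1: Calculate posterior odds
Posterior odds = Prior odds × LR
               = 4.96 × 5.52
               = 27.38

Step 2: Convert to probability
P(S|E) = Posterior odds / (1 + Posterior odds)
       = 27.38 / (1 + 27.38)
       = 27.38 / 28.38
       = 0.9648

The evidence increased P(S) from 0.8322 to 0.9648.


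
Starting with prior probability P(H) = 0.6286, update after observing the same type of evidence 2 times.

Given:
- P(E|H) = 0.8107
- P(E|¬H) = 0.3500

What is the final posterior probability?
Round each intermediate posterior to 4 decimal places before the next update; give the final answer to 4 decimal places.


Sequential Bayesian updating:

Initial prior: P(H) = 0.6286

Update 1:
  P(E) = 0.8107 × 0.6286 + 0.3500 × 0.3714 = 0.50960602 + 0.12999000 = 0.63959602
  P(H|E) = 0.50960602 / 0.63959602 = 0.7968

Update 2:
  P(E) = 0.8107 × 0.7968 + 0.3500 × 0.2032 = 0.64596576 + 0.07112000 = 0.71708576
  P(H|E) = 0.64596576 / 0.71708576 = 0.9008

Final posterior: 0.9008


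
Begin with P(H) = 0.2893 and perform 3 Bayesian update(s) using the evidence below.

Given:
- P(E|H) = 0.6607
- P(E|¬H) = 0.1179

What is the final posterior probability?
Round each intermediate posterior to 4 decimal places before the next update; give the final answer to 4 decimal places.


Sequential Bayesian updating:

Initial prior: P(H) = 0.2893

Update 1:
  P(E) = 0.6607 × 0.2893 + 0.1179 × 0.7107 = 0.19114051 + 0.08379153 = 0.27493204
  P(H|E) = 0.19114051 / 0.27493204 = 0.6952

Update 2:
  P(E) = 0.6607 × 0.6952 + 0.1179 × 0.3048 = 0.45931864 + 0.03593592 = 0.49525456
  P(H|E) = 0.45931864 / 0.49525456 = 0.9274

Update 3:
  P(E) = 0.6607 × 0.9274 + 0.1179 × 0.0726 = 0.61273318 + 0.00855954 = 0.62129272
  P(H|E) = 0.61273318 / 0.62129272 = 0.9862

Final posterior: 0.9862


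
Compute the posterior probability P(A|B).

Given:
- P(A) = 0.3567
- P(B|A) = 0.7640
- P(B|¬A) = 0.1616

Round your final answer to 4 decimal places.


Bayes' theorem: P(A|B) = P(B|A) × P(A) / P(B)

Step 1: Calculate P(B) using law of total probability
P(B) = P(B|A)P(A) + P(B|¬A)P(¬A)
     = 0.7640 × 0.3567 + 0.1616 × 0.6433
     = 0.27251880 + 0.10395728
     = 0.37647608

Step 2: Apply Bayes' theorem
P(A|B) = P(B|A) × P(A) / P(B)
       = 0.27251880 / 0.37647608
       = 0.7239


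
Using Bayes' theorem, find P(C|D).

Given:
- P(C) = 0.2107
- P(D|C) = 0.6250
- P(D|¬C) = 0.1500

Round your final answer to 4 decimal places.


Bayes' theorem: P(C|D) = P(D|C) × P(C) / P(D)

Step 1: Calculate P(D) using law of total probability
P(D) = P(D|C)P(C) + P(D|¬C)P(¬C)
     = 0.6250 × 0.2107 + 0.1500 × 0.7893
     = 0.13168750 + 0.11839500
     = 0.25008250

Step 2: Apply Bayes' theorem
P(C|D) = P(D|C) × P(C) / P(D)
       = 0.13168750 / 0.25008250
       = 0.5266


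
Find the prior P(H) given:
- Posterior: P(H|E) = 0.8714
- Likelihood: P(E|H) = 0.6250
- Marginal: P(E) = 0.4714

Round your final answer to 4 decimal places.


From Bayes' theorem: P(H|E) = P(E|H) × P(H) / P(E)

Rearranging for P(H):
P(H) = P(H|E) × P(E) / P(E|H)
     = 0.8714 × 0.4714 / 0.6250
     = 0.41077796 / 0.6250
     = 0.6572


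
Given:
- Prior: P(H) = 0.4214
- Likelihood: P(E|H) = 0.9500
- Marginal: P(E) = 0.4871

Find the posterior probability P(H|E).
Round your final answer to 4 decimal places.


Using Bayes' theorem:

P(H|E) = P(E|H) × P(H) / P(E)
       = 0.9500 × 0.4214 / 0.4871
       = 0.40033000 / 0.4871
       = 0.8219

The evidence strengthens our belief in H.
Prior: 0.4214 → Posterior: 0.8219
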